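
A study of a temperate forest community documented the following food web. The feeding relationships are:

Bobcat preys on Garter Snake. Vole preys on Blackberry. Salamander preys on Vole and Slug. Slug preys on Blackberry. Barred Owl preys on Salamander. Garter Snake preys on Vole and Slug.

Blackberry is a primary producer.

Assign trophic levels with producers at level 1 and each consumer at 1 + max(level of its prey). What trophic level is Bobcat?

Blackberry is a producer → level 1.
Vole eats Blackberry → level 2.
Garter Snake eats Vole (level 2); other prey at levels: Slug 2 → level 3.
Bobcat eats Garter Snake → level 4.

Trophic level 4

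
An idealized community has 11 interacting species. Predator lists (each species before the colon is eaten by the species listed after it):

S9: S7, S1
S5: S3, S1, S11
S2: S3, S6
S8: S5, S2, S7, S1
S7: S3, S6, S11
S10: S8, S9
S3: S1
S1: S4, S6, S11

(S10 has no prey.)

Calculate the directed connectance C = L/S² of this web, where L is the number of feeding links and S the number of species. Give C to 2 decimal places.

The web has S = 11 species and L = 20 feeding links.
C = L / S² = 20 / 121 = 0.1653 ≈ 0.17.

C = 0.17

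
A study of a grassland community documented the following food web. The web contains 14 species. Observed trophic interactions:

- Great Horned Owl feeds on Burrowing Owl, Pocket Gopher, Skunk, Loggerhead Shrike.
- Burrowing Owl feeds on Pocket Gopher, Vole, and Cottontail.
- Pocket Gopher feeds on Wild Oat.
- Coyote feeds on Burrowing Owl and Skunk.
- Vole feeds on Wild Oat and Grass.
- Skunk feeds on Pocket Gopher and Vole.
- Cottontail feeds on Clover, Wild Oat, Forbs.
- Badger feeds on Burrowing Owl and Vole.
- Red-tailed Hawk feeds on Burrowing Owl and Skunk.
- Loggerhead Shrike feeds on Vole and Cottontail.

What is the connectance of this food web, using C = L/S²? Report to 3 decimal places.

C = 0.117

The web has S = 14 species and L = 23 feeding links.
C = L / S² = 23 / 196 = 0.1173 ≈ 0.117.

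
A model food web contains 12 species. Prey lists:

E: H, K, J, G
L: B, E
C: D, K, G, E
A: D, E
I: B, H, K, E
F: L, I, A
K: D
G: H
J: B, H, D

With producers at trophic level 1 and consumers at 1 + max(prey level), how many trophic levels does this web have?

Producers (level 1): B, H, D.
D → K → E → I → F gives F level 5.
No species has a prey at level 5, so no species reaches level 6.

5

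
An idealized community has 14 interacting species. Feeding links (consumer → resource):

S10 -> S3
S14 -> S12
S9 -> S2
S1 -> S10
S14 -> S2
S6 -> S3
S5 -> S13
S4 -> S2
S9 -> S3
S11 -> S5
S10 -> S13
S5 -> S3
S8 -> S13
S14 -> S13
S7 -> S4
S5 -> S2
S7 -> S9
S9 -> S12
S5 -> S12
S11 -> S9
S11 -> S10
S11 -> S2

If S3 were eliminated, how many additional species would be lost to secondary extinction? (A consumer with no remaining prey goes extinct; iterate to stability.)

Remove S3.
Round 1: S6 (all prey gone) → extinct.
No further losses. Total secondary extinctions: 1.

1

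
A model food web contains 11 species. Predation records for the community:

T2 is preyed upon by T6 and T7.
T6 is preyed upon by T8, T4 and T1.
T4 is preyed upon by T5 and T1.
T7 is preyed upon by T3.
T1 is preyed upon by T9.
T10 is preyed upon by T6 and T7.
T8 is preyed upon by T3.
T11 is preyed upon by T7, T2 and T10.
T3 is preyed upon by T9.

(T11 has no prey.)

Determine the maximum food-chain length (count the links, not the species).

One longest chain: T11 → T2 → T6 → T4 → T1 → T9.
It has 6 species and 5 links.

5 links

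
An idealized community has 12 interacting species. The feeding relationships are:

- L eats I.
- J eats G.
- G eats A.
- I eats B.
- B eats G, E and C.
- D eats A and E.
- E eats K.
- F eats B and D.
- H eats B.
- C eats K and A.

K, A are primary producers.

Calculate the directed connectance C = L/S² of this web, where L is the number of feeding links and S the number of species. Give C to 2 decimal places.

C = 0.10

The web has S = 12 species and L = 15 feeding links.
C = L / S² = 15 / 144 = 0.1042 ≈ 0.10.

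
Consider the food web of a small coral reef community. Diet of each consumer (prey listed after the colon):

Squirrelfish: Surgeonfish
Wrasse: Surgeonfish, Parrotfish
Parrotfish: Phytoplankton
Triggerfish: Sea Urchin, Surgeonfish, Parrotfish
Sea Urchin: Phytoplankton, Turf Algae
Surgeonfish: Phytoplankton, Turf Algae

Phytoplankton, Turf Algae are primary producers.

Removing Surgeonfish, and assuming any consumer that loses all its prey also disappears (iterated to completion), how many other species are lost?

Remove Surgeonfish.
Round 1: Squirrelfish (all prey gone) → extinct.
No further losses. Total secondary extinctions: 1.

1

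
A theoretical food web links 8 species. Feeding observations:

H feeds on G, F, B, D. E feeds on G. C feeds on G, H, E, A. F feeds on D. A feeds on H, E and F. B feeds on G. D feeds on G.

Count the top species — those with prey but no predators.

1

Top species (has prey, but nothing eats it): C.
Count: 1.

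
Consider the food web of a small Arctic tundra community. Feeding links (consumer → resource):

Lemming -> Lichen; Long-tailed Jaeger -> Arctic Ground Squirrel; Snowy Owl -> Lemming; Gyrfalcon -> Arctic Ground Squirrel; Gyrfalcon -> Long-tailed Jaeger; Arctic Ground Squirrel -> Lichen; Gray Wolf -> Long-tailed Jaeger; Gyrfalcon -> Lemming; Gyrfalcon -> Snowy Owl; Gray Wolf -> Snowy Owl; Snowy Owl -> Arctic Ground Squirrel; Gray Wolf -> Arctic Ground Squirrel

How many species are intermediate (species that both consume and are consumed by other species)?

4

Intermediate species (has both prey and predators): Arctic Ground Squirrel, Lemming, Long-tailed Jaeger, Snowy Owl.
Count: 4.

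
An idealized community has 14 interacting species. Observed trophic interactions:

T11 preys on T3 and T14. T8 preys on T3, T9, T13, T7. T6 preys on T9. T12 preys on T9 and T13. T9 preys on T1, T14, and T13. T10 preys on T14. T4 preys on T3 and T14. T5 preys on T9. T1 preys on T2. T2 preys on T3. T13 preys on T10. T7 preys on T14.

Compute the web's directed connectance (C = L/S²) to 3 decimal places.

The web has S = 14 species and L = 20 feeding links.
C = L / S² = 20 / 196 = 0.1020 ≈ 0.102.

C = 0.102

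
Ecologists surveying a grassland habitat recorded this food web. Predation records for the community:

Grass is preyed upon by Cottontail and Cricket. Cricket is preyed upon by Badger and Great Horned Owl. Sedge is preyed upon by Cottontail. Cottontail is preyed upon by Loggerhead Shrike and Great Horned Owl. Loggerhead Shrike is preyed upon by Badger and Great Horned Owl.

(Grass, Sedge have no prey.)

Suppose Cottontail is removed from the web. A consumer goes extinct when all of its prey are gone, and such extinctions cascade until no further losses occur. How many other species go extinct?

1

Remove Cottontail.
Round 1: Loggerhead Shrike (all prey gone) → extinct.
No further losses. Total secondary extinctions: 1.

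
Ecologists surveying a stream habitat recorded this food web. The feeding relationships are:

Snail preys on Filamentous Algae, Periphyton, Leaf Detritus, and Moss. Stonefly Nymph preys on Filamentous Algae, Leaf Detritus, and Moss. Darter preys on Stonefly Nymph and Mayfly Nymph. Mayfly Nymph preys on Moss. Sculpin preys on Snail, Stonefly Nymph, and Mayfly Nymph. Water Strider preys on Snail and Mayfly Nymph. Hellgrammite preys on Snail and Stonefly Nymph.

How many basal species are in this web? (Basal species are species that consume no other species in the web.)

4

Basal species (no prey listed): Filamentous Algae, Leaf Detritus, Periphyton, Moss.
Count: 4.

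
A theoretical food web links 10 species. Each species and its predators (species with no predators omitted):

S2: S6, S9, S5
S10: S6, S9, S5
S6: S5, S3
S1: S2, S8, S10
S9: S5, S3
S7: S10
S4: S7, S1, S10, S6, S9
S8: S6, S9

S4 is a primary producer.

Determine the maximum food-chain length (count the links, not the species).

4 links

One longest chain: S4 → S1 → S2 → S6 → S5.
It has 5 species and 4 links.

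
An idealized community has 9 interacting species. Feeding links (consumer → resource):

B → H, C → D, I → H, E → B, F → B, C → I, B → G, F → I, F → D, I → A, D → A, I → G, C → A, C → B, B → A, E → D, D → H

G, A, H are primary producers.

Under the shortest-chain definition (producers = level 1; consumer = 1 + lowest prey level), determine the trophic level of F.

G is a producer → level 1.
I eats G → level 2.
F eats I → level 3.
No prey of F is below level 2, so 3 is the minimum.

Trophic level 3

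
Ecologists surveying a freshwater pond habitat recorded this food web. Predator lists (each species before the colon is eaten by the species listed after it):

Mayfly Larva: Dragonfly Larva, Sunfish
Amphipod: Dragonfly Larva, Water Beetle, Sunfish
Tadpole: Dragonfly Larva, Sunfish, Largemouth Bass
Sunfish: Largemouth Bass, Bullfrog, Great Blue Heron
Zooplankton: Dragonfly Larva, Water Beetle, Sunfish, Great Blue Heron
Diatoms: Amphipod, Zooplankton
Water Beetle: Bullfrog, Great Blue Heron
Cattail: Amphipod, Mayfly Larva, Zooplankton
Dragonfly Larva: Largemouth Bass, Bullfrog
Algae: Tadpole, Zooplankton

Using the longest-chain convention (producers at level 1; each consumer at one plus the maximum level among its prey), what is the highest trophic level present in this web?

Producers (level 1): Algae, Cattail, Diatoms.
Cattail → Amphipod → Sunfish → Largemouth Bass gives Largemouth Bass level 4.
No species has a prey at level 4, so no species reaches level 5.

4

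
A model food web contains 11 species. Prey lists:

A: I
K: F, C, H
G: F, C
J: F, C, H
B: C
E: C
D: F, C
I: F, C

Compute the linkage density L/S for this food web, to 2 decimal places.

L/S = 1.36

There are L = 15 links among S = 11 species.
L/S = 15/11 = 1.3636 ≈ 1.36.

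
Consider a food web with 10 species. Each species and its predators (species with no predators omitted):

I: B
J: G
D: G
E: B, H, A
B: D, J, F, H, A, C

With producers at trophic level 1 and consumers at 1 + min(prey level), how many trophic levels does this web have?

Producers (level 1): E, I.
Following each consumer down to its lowest-level prey: E → B → D → G (levels 1 through 4).
All prey of G (D 3, J 3) are at level 3 or above, so G is at level 1 + 3 = 4.
Every consumer has at least one prey at level 3 or below, so none exceeds level 4.

4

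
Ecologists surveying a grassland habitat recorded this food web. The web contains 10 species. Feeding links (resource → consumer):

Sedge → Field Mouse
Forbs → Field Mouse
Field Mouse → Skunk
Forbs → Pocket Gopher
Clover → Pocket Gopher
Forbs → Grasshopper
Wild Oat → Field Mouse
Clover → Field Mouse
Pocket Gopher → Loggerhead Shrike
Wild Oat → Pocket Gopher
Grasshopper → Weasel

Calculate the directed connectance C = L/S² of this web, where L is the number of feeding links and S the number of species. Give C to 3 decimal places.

C = 0.110

The web has S = 10 species and L = 11 feeding links.
C = L / S² = 11 / 100 = 0.1100 ≈ 0.110.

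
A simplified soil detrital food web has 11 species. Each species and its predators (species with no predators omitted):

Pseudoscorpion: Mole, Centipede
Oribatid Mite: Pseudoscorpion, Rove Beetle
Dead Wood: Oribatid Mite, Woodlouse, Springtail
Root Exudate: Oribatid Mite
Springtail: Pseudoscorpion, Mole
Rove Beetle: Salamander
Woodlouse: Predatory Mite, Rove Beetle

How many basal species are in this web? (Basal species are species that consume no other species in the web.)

Basal species (no prey listed): Root Exudate, Dead Wood.
Count: 2.

2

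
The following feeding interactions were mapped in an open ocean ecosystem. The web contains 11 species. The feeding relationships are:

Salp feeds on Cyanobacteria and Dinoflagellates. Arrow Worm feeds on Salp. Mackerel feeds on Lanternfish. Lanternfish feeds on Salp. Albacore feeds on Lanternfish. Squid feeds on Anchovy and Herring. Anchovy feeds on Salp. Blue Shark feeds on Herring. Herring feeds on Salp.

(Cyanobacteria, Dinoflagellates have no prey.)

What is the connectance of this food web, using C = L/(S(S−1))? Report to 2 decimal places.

The web has S = 11 species and L = 11 feeding links.
C = L / (S(S−1)) = 11 / 110 = 0.1000 ≈ 0.10.

C = 0.10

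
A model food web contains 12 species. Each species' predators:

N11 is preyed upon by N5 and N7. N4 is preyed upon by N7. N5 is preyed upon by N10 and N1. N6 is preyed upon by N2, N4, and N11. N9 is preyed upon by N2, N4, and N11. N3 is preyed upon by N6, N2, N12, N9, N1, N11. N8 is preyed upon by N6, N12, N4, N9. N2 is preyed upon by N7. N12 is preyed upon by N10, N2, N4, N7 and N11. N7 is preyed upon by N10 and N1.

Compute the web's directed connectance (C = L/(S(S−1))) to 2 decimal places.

C = 0.22

The web has S = 12 species and L = 29 feeding links.
C = L / (S(S−1)) = 29 / 132 = 0.2197 ≈ 0.22.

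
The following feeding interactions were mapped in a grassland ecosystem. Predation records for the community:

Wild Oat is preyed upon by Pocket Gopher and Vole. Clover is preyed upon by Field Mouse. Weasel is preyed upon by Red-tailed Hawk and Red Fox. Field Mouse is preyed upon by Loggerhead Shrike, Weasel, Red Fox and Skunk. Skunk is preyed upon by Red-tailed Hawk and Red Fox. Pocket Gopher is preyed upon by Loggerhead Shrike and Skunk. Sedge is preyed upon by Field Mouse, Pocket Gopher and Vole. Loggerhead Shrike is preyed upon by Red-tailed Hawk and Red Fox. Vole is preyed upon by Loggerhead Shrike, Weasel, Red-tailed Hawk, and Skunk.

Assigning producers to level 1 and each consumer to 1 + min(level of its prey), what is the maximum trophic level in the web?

Producers (level 1): Sedge, Clover, Wild Oat.
Following each consumer down to its lowest-level prey: Sedge → Vole → Skunk (levels 1 through 3).
All prey of Skunk (Vole 2, Pocket Gopher 2, Field Mouse 2) are at level 2 or above, so Skunk is at level 1 + 2 = 3.
Every consumer has at least one prey at level 2 or below, so none exceeds level 3.

3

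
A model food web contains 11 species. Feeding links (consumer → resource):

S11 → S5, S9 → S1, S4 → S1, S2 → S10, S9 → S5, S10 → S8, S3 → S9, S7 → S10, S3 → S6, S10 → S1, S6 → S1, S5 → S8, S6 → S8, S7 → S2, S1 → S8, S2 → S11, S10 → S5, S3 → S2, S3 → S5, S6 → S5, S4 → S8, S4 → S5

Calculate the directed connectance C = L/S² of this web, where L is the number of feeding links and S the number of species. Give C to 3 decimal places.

C = 0.182

The web has S = 11 species and L = 22 feeding links.
C = L / S² = 22 / 121 = 0.1818 ≈ 0.182.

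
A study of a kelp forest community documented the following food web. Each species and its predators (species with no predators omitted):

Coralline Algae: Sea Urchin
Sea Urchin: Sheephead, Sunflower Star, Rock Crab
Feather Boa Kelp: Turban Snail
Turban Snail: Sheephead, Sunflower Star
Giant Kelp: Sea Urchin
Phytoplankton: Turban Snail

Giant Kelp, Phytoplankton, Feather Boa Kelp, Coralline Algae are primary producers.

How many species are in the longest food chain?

One longest chain: Giant Kelp → Sea Urchin → Sheephead.
It has 3 species and 2 links.

3 species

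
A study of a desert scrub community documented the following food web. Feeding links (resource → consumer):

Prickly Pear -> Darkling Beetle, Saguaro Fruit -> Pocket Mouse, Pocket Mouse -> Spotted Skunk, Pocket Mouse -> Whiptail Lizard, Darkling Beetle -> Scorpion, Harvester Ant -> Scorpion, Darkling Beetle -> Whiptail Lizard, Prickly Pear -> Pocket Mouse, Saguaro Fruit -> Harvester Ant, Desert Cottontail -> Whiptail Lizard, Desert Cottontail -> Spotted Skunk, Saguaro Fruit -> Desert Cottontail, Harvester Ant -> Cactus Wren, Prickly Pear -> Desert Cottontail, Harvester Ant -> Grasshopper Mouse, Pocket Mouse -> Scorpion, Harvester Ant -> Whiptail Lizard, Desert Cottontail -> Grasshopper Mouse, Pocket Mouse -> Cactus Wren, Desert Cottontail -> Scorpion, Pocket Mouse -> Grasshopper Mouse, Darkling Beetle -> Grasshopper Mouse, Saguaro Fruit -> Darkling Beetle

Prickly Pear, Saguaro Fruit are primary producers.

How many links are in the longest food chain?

2 links

One longest chain: Prickly Pear → Pocket Mouse → Cactus Wren.
It has 3 species and 2 links.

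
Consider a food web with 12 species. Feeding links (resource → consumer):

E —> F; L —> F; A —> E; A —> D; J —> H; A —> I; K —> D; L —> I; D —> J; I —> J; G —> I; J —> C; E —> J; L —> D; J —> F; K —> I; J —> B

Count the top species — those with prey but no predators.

Top species (has prey, but nothing eats it): C, F, H, B.
Count: 4.

4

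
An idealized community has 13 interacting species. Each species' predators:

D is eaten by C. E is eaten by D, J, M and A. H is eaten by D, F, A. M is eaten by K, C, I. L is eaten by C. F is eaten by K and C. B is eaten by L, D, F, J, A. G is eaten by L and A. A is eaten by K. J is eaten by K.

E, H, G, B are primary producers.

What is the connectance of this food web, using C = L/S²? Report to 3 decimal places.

The web has S = 13 species and L = 23 feeding links.
C = L / S² = 23 / 169 = 0.1361 ≈ 0.136.

C = 0.136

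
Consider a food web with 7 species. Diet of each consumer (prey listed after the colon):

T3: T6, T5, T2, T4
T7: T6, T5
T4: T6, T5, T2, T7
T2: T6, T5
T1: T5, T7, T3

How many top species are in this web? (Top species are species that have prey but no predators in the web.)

1

Top species (has prey, but nothing eats it): T1.
Count: 1.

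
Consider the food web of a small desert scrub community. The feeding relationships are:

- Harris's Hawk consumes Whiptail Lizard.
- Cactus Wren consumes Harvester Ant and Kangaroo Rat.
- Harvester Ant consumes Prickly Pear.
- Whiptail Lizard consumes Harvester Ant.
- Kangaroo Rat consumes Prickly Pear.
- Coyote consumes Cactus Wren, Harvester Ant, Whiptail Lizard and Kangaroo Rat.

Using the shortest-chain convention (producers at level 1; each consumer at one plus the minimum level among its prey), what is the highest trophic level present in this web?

4

Producers (level 1): Prickly Pear.
Following each consumer down to its lowest-level prey: Prickly Pear → Harvester Ant → Whiptail Lizard → Harris's Hawk (levels 1 through 4).
All prey of Harris's Hawk (Whiptail Lizard 3) are at level 3 or above, so Harris's Hawk is at level 1 + 3 = 4.
Every consumer has at least one prey at level 3 or below, so none exceeds level 4.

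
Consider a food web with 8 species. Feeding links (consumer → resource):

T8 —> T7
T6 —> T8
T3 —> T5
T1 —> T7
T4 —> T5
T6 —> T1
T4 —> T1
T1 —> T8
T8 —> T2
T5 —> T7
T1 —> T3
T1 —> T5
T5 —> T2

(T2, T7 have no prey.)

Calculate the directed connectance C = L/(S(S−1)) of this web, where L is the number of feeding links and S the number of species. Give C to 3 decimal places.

The web has S = 8 species and L = 13 feeding links.
C = L / (S(S−1)) = 13 / 56 = 0.2321 ≈ 0.232.

C = 0.232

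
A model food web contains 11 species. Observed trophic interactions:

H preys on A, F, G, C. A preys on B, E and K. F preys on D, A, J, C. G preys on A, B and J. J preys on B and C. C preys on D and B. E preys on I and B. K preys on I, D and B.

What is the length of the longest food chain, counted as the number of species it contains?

5 species

One longest chain: B → C → J → F → H.
It has 5 species and 4 links.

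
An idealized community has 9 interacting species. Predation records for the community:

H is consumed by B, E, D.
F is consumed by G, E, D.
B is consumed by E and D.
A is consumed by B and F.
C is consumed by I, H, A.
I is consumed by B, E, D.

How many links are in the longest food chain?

3 links

One longest chain: C → A → F → G.
It has 4 species and 3 links.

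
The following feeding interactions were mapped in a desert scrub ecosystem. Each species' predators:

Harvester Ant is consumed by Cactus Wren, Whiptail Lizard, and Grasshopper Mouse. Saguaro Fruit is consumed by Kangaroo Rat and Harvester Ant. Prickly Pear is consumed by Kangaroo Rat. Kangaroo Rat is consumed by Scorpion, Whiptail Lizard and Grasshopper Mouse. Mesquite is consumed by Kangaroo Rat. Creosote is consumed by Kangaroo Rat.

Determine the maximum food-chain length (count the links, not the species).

One longest chain: Creosote → Kangaroo Rat → Whiptail Lizard.
It has 3 species and 2 links.

2 links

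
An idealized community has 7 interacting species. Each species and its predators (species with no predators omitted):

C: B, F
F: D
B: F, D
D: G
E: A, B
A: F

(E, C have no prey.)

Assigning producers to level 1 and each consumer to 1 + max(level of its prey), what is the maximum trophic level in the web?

5

Producers (level 1): E, C.
E → A → F → D → G gives G level 5.
No species has a prey at level 5, so no species reaches level 6.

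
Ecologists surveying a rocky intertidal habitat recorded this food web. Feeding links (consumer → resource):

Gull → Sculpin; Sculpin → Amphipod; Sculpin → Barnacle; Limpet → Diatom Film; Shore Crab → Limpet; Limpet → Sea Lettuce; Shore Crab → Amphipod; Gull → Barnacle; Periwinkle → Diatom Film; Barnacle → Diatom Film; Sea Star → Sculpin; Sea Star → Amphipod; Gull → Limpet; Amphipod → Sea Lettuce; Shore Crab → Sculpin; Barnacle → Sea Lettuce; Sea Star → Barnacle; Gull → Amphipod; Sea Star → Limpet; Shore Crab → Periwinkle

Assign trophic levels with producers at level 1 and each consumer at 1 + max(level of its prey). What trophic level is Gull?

Trophic level 4

Sea Lettuce is a producer → level 1.
Barnacle eats Sea Lettuce (level 1); other prey at levels: Diatom Film 1 → level 2.
Sculpin eats Barnacle (level 2); other prey at levels: Amphipod 2 → level 3.
Gull eats Sculpin (level 3); other prey at levels: Barnacle 2, Amphipod 2, Limpet 2 → level 4.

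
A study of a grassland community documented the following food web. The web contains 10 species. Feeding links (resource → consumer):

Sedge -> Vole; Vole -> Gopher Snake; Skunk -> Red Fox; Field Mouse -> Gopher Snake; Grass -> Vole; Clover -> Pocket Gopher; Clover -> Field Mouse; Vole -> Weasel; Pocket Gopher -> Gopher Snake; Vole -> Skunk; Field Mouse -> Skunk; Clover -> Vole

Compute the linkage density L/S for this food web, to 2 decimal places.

There are L = 12 links among S = 10 species.
L/S = 12/10 = 1.2000 ≈ 1.20.

L/S = 1.20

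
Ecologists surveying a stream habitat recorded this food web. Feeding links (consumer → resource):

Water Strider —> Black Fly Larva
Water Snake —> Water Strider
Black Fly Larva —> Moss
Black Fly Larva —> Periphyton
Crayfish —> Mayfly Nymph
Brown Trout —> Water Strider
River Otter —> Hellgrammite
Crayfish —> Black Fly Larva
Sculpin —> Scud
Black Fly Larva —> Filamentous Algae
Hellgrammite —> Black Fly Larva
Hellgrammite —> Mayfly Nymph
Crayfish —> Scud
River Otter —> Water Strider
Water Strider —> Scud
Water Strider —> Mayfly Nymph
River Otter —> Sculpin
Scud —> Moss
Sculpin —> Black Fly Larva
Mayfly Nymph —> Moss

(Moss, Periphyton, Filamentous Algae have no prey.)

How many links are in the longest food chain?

One longest chain: Moss → Mayfly Nymph → Water Strider → Water Snake.
It has 4 species and 3 links.

3 links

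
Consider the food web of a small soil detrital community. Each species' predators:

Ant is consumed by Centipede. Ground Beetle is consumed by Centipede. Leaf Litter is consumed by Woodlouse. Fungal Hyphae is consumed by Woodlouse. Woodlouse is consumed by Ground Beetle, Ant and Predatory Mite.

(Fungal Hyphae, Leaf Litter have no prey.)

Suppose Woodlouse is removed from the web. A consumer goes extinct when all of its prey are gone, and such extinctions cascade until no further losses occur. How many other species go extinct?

4

Remove Woodlouse.
Round 1: Ground Beetle (all prey gone), Predatory Mite (all prey gone), Ant (all prey gone) → extinct.
Round 2: Centipede (all prey gone) → extinct.
No further losses. Total secondary extinctions: 4.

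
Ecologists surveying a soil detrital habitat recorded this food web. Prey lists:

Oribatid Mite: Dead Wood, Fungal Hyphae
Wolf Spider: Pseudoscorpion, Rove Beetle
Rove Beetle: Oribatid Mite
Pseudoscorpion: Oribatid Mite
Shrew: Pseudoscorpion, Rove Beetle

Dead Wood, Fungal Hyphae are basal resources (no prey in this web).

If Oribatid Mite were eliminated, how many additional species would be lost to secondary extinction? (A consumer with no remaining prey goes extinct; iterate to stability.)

Remove Oribatid Mite.
Round 1: Pseudoscorpion (all prey gone), Rove Beetle (all prey gone) → extinct.
Round 2: Shrew (all prey gone), Wolf Spider (all prey gone) → extinct.
No further losses. Total secondary extinctions: 4.

4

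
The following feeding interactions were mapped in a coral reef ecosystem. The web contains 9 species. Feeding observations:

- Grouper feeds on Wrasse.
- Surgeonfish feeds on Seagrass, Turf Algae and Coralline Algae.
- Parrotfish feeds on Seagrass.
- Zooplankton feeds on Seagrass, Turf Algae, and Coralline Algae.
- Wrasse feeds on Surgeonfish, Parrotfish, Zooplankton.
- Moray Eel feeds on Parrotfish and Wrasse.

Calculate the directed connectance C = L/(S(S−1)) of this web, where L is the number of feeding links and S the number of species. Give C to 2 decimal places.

C = 0.18

The web has S = 9 species and L = 13 feeding links.
C = L / (S(S−1)) = 13 / 72 = 0.1806 ≈ 0.18.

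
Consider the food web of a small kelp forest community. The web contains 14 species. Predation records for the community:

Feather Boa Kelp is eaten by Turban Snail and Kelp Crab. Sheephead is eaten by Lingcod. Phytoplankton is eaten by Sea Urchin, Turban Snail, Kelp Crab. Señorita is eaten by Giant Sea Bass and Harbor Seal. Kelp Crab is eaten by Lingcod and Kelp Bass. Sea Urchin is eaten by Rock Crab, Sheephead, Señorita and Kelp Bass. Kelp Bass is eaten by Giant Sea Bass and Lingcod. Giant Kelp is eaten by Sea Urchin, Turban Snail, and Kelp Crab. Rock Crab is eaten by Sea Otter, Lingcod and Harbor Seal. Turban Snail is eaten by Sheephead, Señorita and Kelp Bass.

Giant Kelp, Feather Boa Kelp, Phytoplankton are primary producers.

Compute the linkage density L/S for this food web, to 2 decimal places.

L/S = 1.79

There are L = 25 links among S = 14 species.
L/S = 25/14 = 1.7857 ≈ 1.79.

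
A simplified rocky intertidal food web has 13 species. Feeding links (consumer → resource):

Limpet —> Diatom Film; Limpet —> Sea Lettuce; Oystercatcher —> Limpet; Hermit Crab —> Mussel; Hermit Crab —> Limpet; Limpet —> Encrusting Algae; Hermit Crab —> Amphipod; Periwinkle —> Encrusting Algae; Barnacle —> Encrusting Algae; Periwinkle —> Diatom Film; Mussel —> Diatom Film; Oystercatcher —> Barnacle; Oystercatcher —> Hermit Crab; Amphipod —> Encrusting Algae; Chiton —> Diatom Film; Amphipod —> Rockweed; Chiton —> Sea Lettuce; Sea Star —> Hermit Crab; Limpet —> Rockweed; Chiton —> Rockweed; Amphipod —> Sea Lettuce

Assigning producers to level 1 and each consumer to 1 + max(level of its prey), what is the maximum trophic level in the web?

4

Producers (level 1): Encrusting Algae, Diatom Film, Sea Lettuce, Rockweed.
Encrusting Algae → Limpet → Hermit Crab → Oystercatcher gives Oystercatcher level 4.
No species has a prey at level 4, so no species reaches level 5.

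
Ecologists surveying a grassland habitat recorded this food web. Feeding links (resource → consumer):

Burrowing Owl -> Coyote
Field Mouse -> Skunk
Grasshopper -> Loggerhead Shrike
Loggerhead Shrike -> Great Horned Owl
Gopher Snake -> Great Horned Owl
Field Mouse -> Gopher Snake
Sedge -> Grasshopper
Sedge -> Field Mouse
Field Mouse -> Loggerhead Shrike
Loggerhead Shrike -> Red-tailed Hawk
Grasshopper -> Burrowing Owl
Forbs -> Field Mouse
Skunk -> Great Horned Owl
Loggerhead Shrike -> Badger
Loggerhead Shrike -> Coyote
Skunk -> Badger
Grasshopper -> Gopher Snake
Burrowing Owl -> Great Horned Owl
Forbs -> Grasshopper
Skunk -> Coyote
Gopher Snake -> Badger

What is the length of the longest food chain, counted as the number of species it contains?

One longest chain: Forbs → Grasshopper → Loggerhead Shrike → Coyote.
It has 4 species and 3 links.

4 species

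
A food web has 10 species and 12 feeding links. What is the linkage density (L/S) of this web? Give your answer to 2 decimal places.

L/S = 1.20

There are L = 12 links among S = 10 species.
L/S = 12/10 = 1.2000 ≈ 1.20.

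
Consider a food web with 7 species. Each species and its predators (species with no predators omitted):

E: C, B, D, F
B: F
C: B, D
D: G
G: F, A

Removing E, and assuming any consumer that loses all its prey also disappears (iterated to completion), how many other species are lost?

6

Remove E.
Round 1: C (all prey gone) → extinct.
Round 2: B (all prey gone), D (all prey gone) → extinct.
Round 3: G (all prey gone) → extinct.
Round 4: F (all prey gone), A (all prey gone) → extinct.
No further losses. Total secondary extinctions: 6.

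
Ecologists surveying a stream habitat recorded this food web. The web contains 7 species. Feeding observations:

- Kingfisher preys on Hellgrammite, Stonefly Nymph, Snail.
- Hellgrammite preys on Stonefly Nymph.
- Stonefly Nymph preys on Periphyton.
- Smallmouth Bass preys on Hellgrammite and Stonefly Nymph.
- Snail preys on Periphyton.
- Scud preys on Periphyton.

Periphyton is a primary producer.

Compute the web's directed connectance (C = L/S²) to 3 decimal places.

The web has S = 7 species and L = 9 feeding links.
C = L / S² = 9 / 49 = 0.1837 ≈ 0.184.

C = 0.184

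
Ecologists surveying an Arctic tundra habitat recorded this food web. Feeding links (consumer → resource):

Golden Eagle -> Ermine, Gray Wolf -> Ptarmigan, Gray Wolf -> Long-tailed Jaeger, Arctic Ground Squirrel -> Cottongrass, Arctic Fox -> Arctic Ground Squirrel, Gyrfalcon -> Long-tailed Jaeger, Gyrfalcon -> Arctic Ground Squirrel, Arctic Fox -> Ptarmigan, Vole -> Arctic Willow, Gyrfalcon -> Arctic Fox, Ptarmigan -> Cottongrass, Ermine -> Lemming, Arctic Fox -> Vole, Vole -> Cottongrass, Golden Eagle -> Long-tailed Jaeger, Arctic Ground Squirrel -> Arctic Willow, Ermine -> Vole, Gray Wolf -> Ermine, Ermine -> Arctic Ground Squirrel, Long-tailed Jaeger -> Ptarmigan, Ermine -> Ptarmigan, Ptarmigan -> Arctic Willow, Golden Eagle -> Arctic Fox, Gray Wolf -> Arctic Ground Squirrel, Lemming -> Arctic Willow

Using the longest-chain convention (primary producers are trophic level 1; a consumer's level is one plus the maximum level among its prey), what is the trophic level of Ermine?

Arctic Willow is a producer → level 1.
Lemming eats Arctic Willow → level 2.
Ermine eats Lemming (level 2); other prey at levels: Vole 2, Arctic Ground Squirrel 2, Ptarmigan 2 → level 3.

Trophic level 3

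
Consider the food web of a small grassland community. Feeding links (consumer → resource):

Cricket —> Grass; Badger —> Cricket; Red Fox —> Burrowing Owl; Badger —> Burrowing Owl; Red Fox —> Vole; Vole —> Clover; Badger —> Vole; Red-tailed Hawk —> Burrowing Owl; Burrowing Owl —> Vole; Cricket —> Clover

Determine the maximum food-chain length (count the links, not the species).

One longest chain: Clover → Vole → Burrowing Owl → Red-tailed Hawk.
It has 4 species and 3 links.

3 links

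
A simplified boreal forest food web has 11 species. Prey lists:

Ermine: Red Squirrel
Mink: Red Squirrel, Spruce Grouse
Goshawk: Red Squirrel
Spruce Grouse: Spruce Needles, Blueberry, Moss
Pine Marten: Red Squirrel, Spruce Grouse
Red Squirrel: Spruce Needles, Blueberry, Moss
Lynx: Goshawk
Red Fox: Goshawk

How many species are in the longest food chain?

One longest chain: Spruce Needles → Red Squirrel → Goshawk → Red Fox.
It has 4 species and 3 links.

4 species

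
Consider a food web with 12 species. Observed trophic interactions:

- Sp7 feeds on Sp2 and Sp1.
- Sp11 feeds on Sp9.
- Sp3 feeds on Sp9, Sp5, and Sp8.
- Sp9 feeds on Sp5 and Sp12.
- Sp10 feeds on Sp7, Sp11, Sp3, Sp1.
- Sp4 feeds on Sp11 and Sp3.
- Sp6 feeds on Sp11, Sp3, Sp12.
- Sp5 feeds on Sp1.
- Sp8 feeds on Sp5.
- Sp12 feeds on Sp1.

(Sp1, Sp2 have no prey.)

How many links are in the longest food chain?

One longest chain: Sp1 → Sp5 → Sp9 → Sp11 → Sp6.
It has 5 species and 4 links.

4 links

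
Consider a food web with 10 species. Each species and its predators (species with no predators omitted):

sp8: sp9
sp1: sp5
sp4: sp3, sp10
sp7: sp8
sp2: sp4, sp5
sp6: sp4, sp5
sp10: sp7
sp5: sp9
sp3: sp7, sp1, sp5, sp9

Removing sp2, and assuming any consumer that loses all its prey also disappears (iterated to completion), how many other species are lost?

0

Remove sp2.
Every predator of it retains at least one other prey: sp4 still has sp6; sp5 still has sp6, sp3, sp1.
No consumer loses all prey, so no secondary extinctions occur.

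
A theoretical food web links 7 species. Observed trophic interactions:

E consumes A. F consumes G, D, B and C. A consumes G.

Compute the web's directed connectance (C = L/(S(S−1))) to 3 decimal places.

C = 0.143

The web has S = 7 species and L = 6 feeding links.
C = L / (S(S−1)) = 6 / 42 = 0.1429 ≈ 0.143.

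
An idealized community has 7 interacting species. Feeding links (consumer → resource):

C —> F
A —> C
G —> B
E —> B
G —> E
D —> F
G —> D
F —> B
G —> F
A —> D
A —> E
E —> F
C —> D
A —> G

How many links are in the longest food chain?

One longest chain: B → F → D → C → A.
It has 5 species and 4 links.

4 links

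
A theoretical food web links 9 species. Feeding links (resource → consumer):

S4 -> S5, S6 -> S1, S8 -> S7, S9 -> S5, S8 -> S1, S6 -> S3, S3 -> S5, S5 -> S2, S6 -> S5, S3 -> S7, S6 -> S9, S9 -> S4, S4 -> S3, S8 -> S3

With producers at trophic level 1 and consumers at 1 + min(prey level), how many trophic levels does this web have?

3

Producers (level 1): S8, S6.
Following each consumer down to its lowest-level prey: S6 → S9 → S4 (levels 1 through 3).
All prey of S4 (S9 2) are at level 2 or above, so S4 is at level 1 + 2 = 3.
Every consumer has at least one prey at level 2 or below, so none exceeds level 3.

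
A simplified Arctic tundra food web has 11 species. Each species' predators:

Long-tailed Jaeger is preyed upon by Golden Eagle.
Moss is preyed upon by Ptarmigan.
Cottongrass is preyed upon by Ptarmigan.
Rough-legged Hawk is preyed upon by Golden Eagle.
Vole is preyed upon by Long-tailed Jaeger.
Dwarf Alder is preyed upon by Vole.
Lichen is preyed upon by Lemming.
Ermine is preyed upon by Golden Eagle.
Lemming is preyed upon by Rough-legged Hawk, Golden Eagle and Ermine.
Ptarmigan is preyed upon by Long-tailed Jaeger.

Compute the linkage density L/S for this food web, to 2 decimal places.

There are L = 12 links among S = 11 species.
L/S = 12/11 = 1.0909 ≈ 1.09.

L/S = 1.09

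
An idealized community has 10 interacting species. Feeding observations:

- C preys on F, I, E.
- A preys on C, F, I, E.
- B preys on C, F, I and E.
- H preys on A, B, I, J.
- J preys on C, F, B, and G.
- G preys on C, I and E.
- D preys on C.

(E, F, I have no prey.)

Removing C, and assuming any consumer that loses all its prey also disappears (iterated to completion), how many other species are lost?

1

Remove C.
Round 1: D (all prey gone) → extinct.
No further losses. Total secondary extinctions: 1.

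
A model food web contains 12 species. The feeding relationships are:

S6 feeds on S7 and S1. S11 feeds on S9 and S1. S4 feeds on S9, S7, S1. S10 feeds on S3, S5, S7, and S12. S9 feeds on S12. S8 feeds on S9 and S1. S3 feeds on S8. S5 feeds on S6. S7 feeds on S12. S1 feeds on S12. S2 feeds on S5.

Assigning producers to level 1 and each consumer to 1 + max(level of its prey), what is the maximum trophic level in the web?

5

Producers (level 1): S12.
S12 → S7 → S6 → S5 → S10 gives S10 level 5.
No species has a prey at level 5, so no species reaches level 6.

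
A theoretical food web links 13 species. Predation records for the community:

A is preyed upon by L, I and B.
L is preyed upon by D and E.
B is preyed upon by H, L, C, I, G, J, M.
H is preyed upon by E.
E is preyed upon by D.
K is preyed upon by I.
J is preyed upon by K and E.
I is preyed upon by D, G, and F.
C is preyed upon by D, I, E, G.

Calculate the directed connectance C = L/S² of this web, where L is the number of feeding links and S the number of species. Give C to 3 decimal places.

The web has S = 13 species and L = 24 feeding links.
C = L / S² = 24 / 169 = 0.1420 ≈ 0.142.

C = 0.142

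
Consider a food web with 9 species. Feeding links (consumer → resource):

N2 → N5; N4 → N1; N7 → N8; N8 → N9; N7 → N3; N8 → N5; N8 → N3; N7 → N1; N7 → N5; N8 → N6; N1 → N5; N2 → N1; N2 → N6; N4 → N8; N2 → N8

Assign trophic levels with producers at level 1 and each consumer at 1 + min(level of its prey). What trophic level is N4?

Trophic level 3

N5 is a producer → level 1.
N8 eats N5 → level 2.
N4 eats N8 → level 3.
No prey of N4 is below level 2, so 3 is the minimum.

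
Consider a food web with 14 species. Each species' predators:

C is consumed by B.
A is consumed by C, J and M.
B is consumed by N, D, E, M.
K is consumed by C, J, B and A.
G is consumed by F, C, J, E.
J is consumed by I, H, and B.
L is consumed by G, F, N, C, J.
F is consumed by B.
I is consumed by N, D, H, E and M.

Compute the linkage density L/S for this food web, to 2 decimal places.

There are L = 30 links among S = 14 species.
L/S = 30/14 = 2.1429 ≈ 2.14.

L/S = 2.14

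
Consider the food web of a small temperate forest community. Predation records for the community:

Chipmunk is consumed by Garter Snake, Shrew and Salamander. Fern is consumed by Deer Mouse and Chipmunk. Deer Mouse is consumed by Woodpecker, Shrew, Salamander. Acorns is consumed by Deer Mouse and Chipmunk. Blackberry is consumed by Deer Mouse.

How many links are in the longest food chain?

2 links

One longest chain: Acorns → Chipmunk → Salamander.
It has 3 species and 2 links.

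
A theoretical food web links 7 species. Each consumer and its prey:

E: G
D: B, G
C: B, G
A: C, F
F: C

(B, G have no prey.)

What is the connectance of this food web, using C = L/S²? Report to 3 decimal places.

C = 0.163

The web has S = 7 species and L = 8 feeding links.
C = L / S² = 8 / 49 = 0.1633 ≈ 0.163.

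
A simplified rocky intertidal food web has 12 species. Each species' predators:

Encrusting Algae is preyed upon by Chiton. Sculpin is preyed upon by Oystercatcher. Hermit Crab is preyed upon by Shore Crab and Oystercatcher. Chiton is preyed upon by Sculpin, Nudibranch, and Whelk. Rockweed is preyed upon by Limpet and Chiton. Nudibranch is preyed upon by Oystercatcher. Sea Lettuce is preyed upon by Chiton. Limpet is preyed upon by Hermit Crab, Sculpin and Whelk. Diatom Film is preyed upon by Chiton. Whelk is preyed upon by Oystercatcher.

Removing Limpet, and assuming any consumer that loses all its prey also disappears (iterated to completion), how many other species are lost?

2

Remove Limpet.
Round 1: Hermit Crab (all prey gone) → extinct.
Round 2: Shore Crab (all prey gone) → extinct.
No further losses. Total secondary extinctions: 2.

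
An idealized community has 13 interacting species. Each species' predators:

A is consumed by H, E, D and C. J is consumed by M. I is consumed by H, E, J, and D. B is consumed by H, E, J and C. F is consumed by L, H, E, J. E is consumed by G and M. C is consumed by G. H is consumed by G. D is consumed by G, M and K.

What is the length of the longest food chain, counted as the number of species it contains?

One longest chain: F → J → M.
It has 3 species and 2 links.

3 species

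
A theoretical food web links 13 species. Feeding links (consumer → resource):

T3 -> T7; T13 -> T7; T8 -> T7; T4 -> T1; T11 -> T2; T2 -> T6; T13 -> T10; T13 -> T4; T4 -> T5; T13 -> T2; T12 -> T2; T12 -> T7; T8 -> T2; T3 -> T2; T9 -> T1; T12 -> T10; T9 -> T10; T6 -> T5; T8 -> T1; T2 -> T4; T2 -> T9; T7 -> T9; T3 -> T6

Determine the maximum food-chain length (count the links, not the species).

3 links

One longest chain: T1 → T9 → T7 → T3.
It has 4 species and 3 links.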